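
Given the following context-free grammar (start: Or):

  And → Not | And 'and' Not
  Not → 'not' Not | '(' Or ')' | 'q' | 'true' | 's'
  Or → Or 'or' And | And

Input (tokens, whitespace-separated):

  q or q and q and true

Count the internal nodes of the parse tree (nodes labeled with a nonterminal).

10

[Or [Or [And [Not q]]] or [And [And [And [Not q]] and [Not q]] and [Not true]]]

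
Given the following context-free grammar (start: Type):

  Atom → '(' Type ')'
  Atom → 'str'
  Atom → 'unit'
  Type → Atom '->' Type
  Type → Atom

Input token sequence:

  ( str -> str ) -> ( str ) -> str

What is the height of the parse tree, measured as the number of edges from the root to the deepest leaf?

5

[Type [Atom ( [Type [Atom str] -> [Type [Atom str]]] )] -> [Type [Atom ( [Type [Atom str]] )] -> [Type [Atom str]]]]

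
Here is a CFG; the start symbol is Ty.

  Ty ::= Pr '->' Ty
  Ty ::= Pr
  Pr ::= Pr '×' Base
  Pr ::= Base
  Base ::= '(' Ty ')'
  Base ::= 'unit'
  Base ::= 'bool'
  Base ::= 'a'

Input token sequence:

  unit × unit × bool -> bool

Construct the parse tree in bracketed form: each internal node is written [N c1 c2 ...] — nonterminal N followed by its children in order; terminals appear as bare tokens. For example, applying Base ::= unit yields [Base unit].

[Ty [Pr [Pr [Pr [Base unit]] × [Base unit]] × [Base bool]] -> [Ty [Pr [Base bool]]]]

Ty
Pr -> Ty
Pr × Base -> Ty
Pr × Base × Base -> Ty
Base × Base × Base -> Ty
unit × Base × Base -> Ty
unit × unit × Base -> Ty
unit × unit × bool -> Ty
unit × unit × bool -> Pr
unit × unit × bool -> Base
unit × unit × bool -> bool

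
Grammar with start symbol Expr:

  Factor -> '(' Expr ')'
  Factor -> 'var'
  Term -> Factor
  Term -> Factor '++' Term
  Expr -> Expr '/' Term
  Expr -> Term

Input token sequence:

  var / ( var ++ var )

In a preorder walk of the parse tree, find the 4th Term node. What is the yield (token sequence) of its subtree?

[Expr [Expr [Term [Factor var]]] / [Term [Factor ( [Expr [Term [Factor var] ++ [Term [Factor var]]]] )]]]

var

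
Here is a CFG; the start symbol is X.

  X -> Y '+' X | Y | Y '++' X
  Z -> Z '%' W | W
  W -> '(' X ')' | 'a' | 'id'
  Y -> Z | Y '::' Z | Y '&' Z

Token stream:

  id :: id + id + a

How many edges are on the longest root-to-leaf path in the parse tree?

6

[X [Y [Y [Z [W id]]] :: [Z [W id]]] + [X [Y [Z [W id]]] + [X [Y [Z [W a]]]]]]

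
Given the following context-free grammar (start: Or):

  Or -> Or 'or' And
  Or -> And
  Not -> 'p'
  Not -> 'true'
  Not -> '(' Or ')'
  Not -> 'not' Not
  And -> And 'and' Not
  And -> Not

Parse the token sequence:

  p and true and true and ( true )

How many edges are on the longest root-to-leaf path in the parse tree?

6

[Or [And [And [And [And [Not p]] and [Not true]] and [Not true]] and [Not ( [Or [And [Not true]]] )]]]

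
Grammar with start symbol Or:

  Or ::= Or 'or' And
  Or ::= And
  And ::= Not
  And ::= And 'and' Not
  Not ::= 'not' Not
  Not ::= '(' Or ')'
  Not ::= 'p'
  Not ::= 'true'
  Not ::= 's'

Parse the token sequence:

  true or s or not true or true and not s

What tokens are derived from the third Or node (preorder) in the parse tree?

true or s

[Or [Or [Or [Or [And [Not true]]] or [And [Not s]]] or [And [Not not [Not true]]]] or [And [And [Not true]] and [Not not [Not s]]]]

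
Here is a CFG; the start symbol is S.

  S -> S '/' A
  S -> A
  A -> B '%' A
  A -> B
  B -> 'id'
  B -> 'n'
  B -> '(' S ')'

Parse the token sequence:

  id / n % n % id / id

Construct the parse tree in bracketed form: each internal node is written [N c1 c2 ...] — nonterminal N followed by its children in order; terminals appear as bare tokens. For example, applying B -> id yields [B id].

S
S / A
S / A / A
A / A / A
B / A / A
id / A / A
id / B % A / A
id / n % A / A
id / n % B % A / A
id / n % n % A / A
id / n % n % B / A
id / n % n % id / A
id / n % n % id / B
id / n % n % id / id

[S [S [S [A [B id]]] / [A [B n] % [A [B n] % [A [B id]]]]] / [A [B id]]]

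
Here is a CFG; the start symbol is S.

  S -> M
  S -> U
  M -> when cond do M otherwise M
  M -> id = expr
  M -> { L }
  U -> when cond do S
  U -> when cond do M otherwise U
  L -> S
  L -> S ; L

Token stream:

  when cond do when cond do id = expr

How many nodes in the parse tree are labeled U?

2

[S [U when cond do [S [U when cond do [S [M id = expr]]]]]]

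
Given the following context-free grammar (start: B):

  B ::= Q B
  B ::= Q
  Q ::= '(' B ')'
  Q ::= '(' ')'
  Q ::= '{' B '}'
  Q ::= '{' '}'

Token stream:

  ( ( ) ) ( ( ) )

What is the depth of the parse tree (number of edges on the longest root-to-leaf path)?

[B [Q ( [B [Q ( )]] )] [B [Q ( [B [Q ( )]] )]]]

5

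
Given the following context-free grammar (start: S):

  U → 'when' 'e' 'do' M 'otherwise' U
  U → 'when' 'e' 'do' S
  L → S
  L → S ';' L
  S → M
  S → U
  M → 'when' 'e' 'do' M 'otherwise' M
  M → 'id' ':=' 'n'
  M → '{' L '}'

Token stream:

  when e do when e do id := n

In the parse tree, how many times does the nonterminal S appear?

3

[S [U when e do [S [U when e do [S [M id := n]]]]]]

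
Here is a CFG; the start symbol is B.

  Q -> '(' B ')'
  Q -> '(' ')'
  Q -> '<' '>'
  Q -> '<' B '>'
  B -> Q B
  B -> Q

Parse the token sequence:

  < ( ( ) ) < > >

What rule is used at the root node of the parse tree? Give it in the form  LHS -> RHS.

[B [Q < [B [Q ( [B [Q ( )]] )] [B [Q < >]]] >]]

B -> Q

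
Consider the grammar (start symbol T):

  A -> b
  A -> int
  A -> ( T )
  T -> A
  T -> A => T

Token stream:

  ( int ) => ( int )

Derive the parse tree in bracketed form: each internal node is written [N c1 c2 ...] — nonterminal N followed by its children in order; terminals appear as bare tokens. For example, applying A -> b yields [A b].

T
A => T
( T ) => T
( A ) => T
( int ) => T
( int ) => A
( int ) => ( T )
( int ) => ( A )
( int ) => ( int )

[T [A ( [T [A int]] )] => [T [A ( [T [A int]] )]]]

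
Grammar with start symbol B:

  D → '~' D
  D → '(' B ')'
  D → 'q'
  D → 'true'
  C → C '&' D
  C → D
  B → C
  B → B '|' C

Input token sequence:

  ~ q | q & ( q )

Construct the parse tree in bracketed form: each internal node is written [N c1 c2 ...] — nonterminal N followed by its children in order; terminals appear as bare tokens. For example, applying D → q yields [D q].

[B [B [C [D ~ [D q]]]] | [C [C [D q]] & [D ( [B [C [D q]]] )]]]

B
B | C
C | C
D | C
~ D | C
~ q | C
~ q | C & D
~ q | D & D
~ q | q & D
~ q | q & ( B )
~ q | q & ( C )
~ q | q & ( D )
~ q | q & ( q )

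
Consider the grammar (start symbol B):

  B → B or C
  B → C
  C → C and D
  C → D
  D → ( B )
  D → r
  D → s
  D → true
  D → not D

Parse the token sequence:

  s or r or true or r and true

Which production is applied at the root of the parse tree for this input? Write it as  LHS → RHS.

[B [B [B [B [C [D s]]] or [C [D r]]] or [C [D true]]] or [C [C [D r]] and [D true]]]

B → B or C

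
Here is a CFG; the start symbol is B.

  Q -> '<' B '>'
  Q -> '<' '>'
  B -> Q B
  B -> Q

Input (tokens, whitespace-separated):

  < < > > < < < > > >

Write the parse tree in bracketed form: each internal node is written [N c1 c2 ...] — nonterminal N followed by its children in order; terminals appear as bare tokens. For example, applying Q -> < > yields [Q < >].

B
Q B
< B > B
< Q > B
< < > > B
< < > > Q
< < > > < B >
< < > > < Q >
< < > > < < B > >
< < > > < < Q > >
< < > > < < < > > >

[B [Q < [B [Q < >]] >] [B [Q < [B [Q < [B [Q < >]] >]] >]]]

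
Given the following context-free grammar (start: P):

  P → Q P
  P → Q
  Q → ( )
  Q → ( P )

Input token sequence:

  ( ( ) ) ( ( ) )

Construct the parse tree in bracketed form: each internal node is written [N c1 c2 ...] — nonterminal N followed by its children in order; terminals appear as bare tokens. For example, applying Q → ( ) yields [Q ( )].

[P [Q ( [P [Q ( )]] )] [P [Q ( [P [Q ( )]] )]]]

P
Q P
( P ) P
( Q ) P
( ( ) ) P
( ( ) ) Q
( ( ) ) ( P )
( ( ) ) ( Q )
( ( ) ) ( ( ) )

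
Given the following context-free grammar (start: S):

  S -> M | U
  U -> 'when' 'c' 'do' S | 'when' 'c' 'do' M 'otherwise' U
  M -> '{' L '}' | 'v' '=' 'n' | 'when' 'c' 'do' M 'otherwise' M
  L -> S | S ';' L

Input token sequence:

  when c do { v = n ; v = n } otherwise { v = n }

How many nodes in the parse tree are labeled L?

3

[S [M when c do [M { [L [S [M v = n]] ; [L [S [M v = n]]]] }] otherwise [M { [L [S [M v = n]]] }]]]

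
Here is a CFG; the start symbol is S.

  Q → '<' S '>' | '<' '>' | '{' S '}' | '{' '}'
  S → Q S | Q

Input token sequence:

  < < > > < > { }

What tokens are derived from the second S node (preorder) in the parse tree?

[S [Q < [S [Q < >]] >] [S [Q < >] [S [Q { }]]]]

< >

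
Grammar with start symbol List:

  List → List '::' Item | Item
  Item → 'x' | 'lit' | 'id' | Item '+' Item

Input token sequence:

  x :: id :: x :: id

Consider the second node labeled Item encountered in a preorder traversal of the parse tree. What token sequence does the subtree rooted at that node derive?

id

[List [List [List [List [Item x]] :: [Item id]] :: [Item x]] :: [Item id]]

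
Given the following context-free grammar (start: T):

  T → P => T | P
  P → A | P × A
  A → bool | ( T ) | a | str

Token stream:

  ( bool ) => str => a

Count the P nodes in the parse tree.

[T [P [A ( [T [P [A bool]]] )]] => [T [P [A str]] => [T [P [A a]]]]]

4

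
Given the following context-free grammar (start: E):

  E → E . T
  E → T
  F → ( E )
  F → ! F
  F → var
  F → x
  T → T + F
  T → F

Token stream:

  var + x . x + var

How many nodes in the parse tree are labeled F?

4

[E [E [T [T [F var]] + [F x]]] . [T [T [F x]] + [F var]]]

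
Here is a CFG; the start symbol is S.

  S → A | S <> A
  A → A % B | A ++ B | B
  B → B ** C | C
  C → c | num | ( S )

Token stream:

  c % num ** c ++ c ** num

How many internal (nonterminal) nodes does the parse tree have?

14

[S [A [A [A [B [C c]]] % [B [B [C num]] ** [C c]]] ++ [B [B [C c]] ** [C num]]]]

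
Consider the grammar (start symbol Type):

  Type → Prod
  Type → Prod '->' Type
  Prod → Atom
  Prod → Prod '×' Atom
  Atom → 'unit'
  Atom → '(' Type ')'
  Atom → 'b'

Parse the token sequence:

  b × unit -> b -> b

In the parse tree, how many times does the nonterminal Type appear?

[Type [Prod [Prod [Atom b]] × [Atom unit]] -> [Type [Prod [Atom b]] -> [Type [Prod [Atom b]]]]]

3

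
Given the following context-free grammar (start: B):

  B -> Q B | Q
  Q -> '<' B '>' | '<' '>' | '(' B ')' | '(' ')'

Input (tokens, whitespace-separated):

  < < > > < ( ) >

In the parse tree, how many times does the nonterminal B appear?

4

[B [Q < [B [Q < >]] >] [B [Q < [B [Q ( )]] >]]]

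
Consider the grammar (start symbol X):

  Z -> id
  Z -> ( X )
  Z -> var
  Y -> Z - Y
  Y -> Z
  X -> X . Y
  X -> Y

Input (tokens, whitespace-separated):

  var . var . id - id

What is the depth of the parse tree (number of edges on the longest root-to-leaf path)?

[X [X [X [Y [Z var]]] . [Y [Z var]]] . [Y [Z id] - [Y [Z id]]]]

5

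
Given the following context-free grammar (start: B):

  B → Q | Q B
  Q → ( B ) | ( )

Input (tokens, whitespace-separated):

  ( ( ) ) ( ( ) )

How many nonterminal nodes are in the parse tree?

8

[B [Q ( [B [Q ( )]] )] [B [Q ( [B [Q ( )]] )]]]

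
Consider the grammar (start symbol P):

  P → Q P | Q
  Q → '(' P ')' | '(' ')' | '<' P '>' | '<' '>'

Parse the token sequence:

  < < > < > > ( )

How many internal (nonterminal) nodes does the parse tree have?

8

[P [Q < [P [Q < >] [P [Q < >]]] >] [P [Q ( )]]]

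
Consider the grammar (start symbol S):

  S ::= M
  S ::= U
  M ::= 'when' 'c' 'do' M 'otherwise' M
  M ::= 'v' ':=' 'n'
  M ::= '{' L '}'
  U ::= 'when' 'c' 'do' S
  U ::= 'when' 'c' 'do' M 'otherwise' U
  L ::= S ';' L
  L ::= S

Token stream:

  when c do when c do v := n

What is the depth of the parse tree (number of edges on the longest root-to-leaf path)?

6

[S [U when c do [S [U when c do [S [M v := n]]]]]]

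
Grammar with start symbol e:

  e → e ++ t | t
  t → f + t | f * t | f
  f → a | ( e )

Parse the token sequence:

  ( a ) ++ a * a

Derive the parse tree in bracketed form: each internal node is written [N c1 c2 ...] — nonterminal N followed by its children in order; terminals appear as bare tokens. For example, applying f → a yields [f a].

e
e ++ t
t ++ t
f ++ t
( e ) ++ t
( t ) ++ t
( f ) ++ t
( a ) ++ t
( a ) ++ f * t
( a ) ++ a * t
( a ) ++ a * f
( a ) ++ a * a

[e [e [t [f ( [e [t [f a]]] )]]] ++ [t [f a] * [t [f a]]]]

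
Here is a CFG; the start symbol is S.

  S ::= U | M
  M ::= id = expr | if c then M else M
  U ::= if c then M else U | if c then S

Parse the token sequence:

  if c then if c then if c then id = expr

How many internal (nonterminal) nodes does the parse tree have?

8

[S [U if c then [S [U if c then [S [U if c then [S [M id = expr]]]]]]]]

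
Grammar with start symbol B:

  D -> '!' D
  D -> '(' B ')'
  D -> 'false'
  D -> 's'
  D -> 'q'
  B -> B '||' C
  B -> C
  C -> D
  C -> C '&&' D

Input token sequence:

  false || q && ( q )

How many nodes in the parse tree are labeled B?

[B [B [C [D false]]] || [C [C [D q]] && [D ( [B [C [D q]]] )]]]

3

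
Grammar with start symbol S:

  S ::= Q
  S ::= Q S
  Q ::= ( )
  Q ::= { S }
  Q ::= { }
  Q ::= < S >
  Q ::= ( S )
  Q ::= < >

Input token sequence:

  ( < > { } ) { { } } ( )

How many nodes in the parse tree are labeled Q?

[S [Q ( [S [Q < >] [S [Q { }]]] )] [S [Q { [S [Q { }]] }] [S [Q ( )]]]]

6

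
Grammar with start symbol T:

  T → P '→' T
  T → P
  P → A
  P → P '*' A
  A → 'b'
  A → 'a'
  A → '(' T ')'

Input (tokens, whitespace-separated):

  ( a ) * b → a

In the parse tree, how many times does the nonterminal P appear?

4

[T [P [P [A ( [T [P [A a]]] )]] * [A b]] → [T [P [A a]]]]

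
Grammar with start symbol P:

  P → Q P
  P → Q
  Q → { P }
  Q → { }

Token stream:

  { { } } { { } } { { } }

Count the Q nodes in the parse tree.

[P [Q { [P [Q { }]] }] [P [Q { [P [Q { }]] }] [P [Q { [P [Q { }]] }]]]]

6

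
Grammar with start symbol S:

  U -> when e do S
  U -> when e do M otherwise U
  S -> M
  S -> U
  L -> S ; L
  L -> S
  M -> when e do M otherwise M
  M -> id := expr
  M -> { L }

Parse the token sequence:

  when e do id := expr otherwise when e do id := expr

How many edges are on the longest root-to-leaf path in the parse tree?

5

[S [U when e do [M id := expr] otherwise [U when e do [S [M id := expr]]]]]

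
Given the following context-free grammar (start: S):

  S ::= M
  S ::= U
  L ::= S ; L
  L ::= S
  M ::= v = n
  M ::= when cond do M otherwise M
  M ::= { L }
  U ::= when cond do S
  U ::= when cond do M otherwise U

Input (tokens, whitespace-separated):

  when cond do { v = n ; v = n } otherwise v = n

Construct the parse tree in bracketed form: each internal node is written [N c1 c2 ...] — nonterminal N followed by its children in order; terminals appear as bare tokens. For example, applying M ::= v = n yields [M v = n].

S
M
when cond do M otherwise M
when cond do { L } otherwise M
when cond do { S ; L } otherwise M
when cond do { M ; L } otherwise M
when cond do { v = n ; L } otherwise M
when cond do { v = n ; S } otherwise M
when cond do { v = n ; M } otherwise M
when cond do { v = n ; v = n } otherwise M
when cond do { v = n ; v = n } otherwise v = n

[S [M when cond do [M { [L [S [M v = n]] ; [L [S [M v = n]]]] }] otherwise [M v = n]]]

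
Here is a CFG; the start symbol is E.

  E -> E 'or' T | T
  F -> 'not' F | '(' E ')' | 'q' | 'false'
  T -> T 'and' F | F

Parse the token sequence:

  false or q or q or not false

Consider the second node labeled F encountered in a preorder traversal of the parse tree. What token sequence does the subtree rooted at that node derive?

q

[E [E [E [E [T [F false]]] or [T [F q]]] or [T [F q]]] or [T [F not [F false]]]]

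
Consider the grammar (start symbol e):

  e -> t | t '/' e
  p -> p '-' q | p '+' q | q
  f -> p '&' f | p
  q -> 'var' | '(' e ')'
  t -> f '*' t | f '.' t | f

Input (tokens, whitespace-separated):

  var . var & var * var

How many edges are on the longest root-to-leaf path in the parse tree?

7

[e [t [f [p [q var]]] . [t [f [p [q var]] & [f [p [q var]]]] * [t [f [p [q var]]]]]]]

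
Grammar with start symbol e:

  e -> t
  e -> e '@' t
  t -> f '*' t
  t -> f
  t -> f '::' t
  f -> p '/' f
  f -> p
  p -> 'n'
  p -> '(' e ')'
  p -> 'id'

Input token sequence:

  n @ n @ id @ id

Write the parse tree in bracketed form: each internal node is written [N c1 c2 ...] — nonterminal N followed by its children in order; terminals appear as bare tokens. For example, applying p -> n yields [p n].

[e [e [e [e [t [f [p n]]]] @ [t [f [p n]]]] @ [t [f [p id]]]] @ [t [f [p id]]]]

e
e @ t
e @ t @ t
e @ t @ t @ t
t @ t @ t @ t
f @ t @ t @ t
p @ t @ t @ t
n @ t @ t @ t
n @ f @ t @ t
n @ p @ t @ t
n @ n @ t @ t
n @ n @ f @ t
n @ n @ p @ t
n @ n @ id @ t
n @ n @ id @ f
n @ n @ id @ p
n @ n @ id @ id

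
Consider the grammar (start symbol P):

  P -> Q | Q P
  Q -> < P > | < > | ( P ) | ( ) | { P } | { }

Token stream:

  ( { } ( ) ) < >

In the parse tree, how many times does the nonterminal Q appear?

4

[P [Q ( [P [Q { }] [P [Q ( )]]] )] [P [Q < >]]]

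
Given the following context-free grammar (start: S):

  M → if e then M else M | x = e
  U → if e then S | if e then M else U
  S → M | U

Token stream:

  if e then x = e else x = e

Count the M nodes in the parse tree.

[S [M if e then [M x = e] else [M x = e]]]

3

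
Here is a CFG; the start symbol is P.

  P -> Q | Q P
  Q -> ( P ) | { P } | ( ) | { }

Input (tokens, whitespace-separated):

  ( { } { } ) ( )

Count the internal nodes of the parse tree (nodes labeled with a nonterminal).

8

[P [Q ( [P [Q { }] [P [Q { }]]] )] [P [Q ( )]]]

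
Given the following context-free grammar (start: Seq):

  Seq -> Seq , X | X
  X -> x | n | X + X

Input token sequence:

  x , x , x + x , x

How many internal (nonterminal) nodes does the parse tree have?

[Seq [Seq [Seq [Seq [X x]] , [X x]] , [X [X x] + [X x]]] , [X x]]

10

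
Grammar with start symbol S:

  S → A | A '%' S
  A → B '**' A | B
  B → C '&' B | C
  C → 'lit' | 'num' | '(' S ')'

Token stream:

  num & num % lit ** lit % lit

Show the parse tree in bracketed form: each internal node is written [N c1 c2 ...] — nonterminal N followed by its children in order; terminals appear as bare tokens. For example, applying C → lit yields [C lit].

[S [A [B [C num] & [B [C num]]]] % [S [A [B [C lit]] ** [A [B [C lit]]]] % [S [A [B [C lit]]]]]]

S
A % S
B % S
C & B % S
num & B % S
num & C % S
num & num % S
num & num % A % S
num & num % B ** A % S
num & num % C ** A % S
num & num % lit ** A % S
num & num % lit ** B % S
num & num % lit ** C % S
num & num % lit ** lit % S
num & num % lit ** lit % A
num & num % lit ** lit % B
num & num % lit ** lit % C
num & num % lit ** lit % lit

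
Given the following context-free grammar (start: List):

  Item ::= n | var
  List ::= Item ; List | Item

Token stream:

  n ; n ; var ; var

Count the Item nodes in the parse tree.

4

[List [Item n] ; [List [Item n] ; [List [Item var] ; [List [Item var]]]]]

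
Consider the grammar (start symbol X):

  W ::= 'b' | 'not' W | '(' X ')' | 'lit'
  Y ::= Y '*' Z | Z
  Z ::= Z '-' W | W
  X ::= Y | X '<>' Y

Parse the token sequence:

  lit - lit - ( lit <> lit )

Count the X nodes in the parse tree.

3

[X [Y [Z [Z [Z [W lit]] - [W lit]] - [W ( [X [X [Y [Z [W lit]]]] <> [Y [Z [W lit]]]] )]]]]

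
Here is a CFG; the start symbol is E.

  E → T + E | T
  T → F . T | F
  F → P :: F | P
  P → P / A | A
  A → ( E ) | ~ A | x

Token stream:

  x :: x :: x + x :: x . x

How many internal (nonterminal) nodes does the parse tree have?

[E [T [F [P [A x]] :: [F [P [A x]] :: [F [P [A x]]]]]] + [E [T [F [P [A x]] :: [F [P [A x]]]] . [T [F [P [A x]]]]]]]

23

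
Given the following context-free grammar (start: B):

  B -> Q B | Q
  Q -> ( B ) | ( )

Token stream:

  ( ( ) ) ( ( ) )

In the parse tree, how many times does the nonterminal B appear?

[B [Q ( [B [Q ( )]] )] [B [Q ( [B [Q ( )]] )]]]

4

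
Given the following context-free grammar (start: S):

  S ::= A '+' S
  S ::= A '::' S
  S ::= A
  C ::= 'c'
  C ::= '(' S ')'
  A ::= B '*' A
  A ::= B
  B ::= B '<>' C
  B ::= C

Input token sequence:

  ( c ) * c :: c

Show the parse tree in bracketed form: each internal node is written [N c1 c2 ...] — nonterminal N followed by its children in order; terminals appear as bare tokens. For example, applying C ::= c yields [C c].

S
A :: S
B * A :: S
C * A :: S
( S ) * A :: S
( A ) * A :: S
( B ) * A :: S
( C ) * A :: S
( c ) * A :: S
( c ) * B :: S
( c ) * C :: S
( c ) * c :: S
( c ) * c :: A
( c ) * c :: B
( c ) * c :: C
( c ) * c :: c

[S [A [B [C ( [S [A [B [C c]]]] )]] * [A [B [C c]]]] :: [S [A [B [C c]]]]]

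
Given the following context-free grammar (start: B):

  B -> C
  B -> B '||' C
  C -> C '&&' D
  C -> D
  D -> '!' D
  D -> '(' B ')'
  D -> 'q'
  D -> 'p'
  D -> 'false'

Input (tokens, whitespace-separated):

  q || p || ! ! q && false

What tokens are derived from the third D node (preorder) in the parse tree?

[B [B [B [C [D q]]] || [C [D p]]] || [C [C [D ! [D ! [D q]]]] && [D false]]]

! ! q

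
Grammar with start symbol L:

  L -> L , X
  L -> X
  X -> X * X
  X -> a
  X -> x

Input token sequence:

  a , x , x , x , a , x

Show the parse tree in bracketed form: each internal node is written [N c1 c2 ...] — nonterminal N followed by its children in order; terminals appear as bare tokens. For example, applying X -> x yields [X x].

L
L , X
L , X , X
L , X , X , X
L , X , X , X , X
L , X , X , X , X , X
X , X , X , X , X , X
a , X , X , X , X , X
a , x , X , X , X , X
a , x , x , X , X , X
a , x , x , x , X , X
a , x , x , x , a , X
a , x , x , x , a , x

[L [L [L [L [L [L [X a]] , [X x]] , [X x]] , [X x]] , [X a]] , [X x]]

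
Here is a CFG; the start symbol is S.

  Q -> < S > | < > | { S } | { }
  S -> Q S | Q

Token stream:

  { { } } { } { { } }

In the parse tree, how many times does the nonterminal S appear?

[S [Q { [S [Q { }]] }] [S [Q { }] [S [Q { [S [Q { }]] }]]]]

5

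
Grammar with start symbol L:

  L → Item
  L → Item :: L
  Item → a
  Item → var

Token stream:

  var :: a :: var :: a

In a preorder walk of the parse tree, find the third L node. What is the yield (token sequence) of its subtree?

[L [Item var] :: [L [Item a] :: [L [Item var] :: [L [Item a]]]]]

var :: a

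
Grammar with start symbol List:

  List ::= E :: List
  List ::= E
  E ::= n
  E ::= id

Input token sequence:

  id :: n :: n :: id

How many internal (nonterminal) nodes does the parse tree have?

8

[List [E id] :: [List [E n] :: [List [E n] :: [List [E id]]]]]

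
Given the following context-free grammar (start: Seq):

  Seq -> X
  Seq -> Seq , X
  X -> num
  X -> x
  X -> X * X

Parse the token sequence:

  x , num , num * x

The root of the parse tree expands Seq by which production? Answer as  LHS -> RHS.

Seq -> Seq , X

[Seq [Seq [Seq [X x]] , [X num]] , [X [X num] * [X x]]]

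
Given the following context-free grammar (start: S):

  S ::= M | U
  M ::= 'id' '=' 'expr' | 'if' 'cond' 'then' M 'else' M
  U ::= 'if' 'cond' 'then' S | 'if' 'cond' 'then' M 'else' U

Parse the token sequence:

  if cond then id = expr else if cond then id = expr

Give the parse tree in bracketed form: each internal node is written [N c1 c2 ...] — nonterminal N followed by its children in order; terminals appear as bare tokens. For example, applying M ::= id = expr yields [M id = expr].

S
U
if cond then M else U
if cond then id = expr else U
if cond then id = expr else if cond then S
if cond then id = expr else if cond then M
if cond then id = expr else if cond then id = expr

[S [U if cond then [M id = expr] else [U if cond then [S [M id = expr]]]]]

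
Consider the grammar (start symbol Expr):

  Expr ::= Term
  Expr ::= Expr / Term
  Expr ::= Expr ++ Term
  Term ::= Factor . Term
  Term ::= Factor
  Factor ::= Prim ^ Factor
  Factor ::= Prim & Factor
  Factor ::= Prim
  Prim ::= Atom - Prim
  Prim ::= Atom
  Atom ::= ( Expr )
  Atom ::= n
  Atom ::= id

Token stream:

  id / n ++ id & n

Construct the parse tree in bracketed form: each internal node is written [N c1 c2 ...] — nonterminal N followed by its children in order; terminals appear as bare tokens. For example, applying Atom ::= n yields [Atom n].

[Expr [Expr [Expr [Term [Factor [Prim [Atom id]]]]] / [Term [Factor [Prim [Atom n]]]]] ++ [Term [Factor [Prim [Atom id]] & [Factor [Prim [Atom n]]]]]]

Expr
Expr ++ Term
Expr / Term ++ Term
Term / Term ++ Term
Factor / Term ++ Term
Prim / Term ++ Term
Atom / Term ++ Term
id / Term ++ Term
id / Factor ++ Term
id / Prim ++ Term
id / Atom ++ Term
id / n ++ Term
id / n ++ Factor
id / n ++ Prim & Factor
id / n ++ Atom & Factor
id / n ++ id & Factor
id / n ++ id & Prim
id / n ++ id & Atom
id / n ++ id & n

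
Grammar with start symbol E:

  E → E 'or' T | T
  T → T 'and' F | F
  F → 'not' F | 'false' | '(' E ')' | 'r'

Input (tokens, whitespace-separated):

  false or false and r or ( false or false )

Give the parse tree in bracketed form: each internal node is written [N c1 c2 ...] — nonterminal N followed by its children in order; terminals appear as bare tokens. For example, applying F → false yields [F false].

E
E or T
E or T or T
T or T or T
F or T or T
false or T or T
false or T and F or T
false or F and F or T
false or false and F or T
false or false and r or T
false or false and r or F
false or false and r or ( E )
false or false and r or ( E or T )
false or false and r or ( T or T )
false or false and r or ( F or T )
false or false and r or ( false or T )
false or false and r or ( false or F )
false or false and r or ( false or false )

[E [E [E [T [F false]]] or [T [T [F false]] and [F r]]] or [T [F ( [E [E [T [F false]]] or [T [F false]]] )]]]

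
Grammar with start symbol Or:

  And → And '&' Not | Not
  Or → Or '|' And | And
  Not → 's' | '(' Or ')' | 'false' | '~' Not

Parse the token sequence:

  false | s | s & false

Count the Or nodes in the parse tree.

[Or [Or [Or [And [Not false]]] | [And [Not s]]] | [And [And [Not s]] & [Not false]]]

3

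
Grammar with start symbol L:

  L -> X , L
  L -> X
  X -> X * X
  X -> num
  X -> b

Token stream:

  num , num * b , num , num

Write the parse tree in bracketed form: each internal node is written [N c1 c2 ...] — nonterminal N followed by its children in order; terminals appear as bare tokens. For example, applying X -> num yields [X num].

[L [X num] , [L [X [X num] * [X b]] , [L [X num] , [L [X num]]]]]

L
X , L
num , L
num , X , L
num , X * X , L
num , num * X , L
num , num * b , L
num , num * b , X , L
num , num * b , num , L
num , num * b , num , X
num , num * b , num , num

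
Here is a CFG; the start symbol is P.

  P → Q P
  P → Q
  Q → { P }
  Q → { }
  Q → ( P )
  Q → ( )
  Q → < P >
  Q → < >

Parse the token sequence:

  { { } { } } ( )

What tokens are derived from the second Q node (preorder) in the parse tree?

{ }

[P [Q { [P [Q { }] [P [Q { }]]] }] [P [Q ( )]]]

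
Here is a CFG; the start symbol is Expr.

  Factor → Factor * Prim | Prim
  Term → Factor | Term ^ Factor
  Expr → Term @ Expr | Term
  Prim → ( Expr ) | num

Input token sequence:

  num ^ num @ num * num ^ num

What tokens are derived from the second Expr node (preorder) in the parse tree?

[Expr [Term [Term [Factor [Prim num]]] ^ [Factor [Prim num]]] @ [Expr [Term [Term [Factor [Factor [Prim num]] * [Prim num]]] ^ [Factor [Prim num]]]]]

num * num ^ num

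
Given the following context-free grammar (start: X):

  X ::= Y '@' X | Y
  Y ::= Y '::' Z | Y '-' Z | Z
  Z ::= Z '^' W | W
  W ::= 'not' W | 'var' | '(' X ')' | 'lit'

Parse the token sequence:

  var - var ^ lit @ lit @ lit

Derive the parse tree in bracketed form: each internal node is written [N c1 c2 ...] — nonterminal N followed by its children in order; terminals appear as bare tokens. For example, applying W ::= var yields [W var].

X
Y @ X
Y - Z @ X
Z - Z @ X
W - Z @ X
var - Z @ X
var - Z ^ W @ X
var - W ^ W @ X
var - var ^ W @ X
var - var ^ lit @ X
var - var ^ lit @ Y @ X
var - var ^ lit @ Z @ X
var - var ^ lit @ W @ X
var - var ^ lit @ lit @ X
var - var ^ lit @ lit @ Y
var - var ^ lit @ lit @ Z
var - var ^ lit @ lit @ W
var - var ^ lit @ lit @ lit

[X [Y [Y [Z [W var]]] - [Z [Z [W var]] ^ [W lit]]] @ [X [Y [Z [W lit]]] @ [X [Y [Z [W lit]]]]]]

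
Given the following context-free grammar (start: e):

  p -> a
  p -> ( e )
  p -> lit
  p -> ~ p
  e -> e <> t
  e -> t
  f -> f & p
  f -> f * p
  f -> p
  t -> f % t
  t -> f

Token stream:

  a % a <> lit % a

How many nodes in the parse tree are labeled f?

4

[e [e [t [f [p a]] % [t [f [p a]]]]] <> [t [f [p lit]] % [t [f [p a]]]]]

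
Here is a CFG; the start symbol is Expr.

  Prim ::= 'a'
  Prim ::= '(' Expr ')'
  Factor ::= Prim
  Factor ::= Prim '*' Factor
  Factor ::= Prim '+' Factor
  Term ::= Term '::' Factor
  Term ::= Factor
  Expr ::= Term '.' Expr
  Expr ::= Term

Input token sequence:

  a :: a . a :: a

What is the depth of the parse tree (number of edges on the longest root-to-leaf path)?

6

[Expr [Term [Term [Factor [Prim a]]] :: [Factor [Prim a]]] . [Expr [Term [Term [Factor [Prim a]]] :: [Factor [Prim a]]]]]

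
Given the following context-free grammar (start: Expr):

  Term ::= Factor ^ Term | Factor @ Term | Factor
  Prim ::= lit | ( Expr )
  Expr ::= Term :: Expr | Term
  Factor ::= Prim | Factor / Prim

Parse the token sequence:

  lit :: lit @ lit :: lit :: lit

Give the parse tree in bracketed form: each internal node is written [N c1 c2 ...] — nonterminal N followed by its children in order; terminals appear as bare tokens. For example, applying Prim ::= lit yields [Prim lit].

Expr
Term :: Expr
Factor :: Expr
Prim :: Expr
lit :: Expr
lit :: Term :: Expr
lit :: Factor @ Term :: Expr
lit :: Prim @ Term :: Expr
lit :: lit @ Term :: Expr
lit :: lit @ Factor :: Expr
lit :: lit @ Prim :: Expr
lit :: lit @ lit :: Expr
lit :: lit @ lit :: Term :: Expr
lit :: lit @ lit :: Factor :: Expr
lit :: lit @ lit :: Prim :: Expr
lit :: lit @ lit :: lit :: Expr
lit :: lit @ lit :: lit :: Term
lit :: lit @ lit :: lit :: Factor
lit :: lit @ lit :: lit :: Prim
lit :: lit @ lit :: lit :: lit

[Expr [Term [Factor [Prim lit]]] :: [Expr [Term [Factor [Prim lit]] @ [Term [Factor [Prim lit]]]] :: [Expr [Term [Factor [Prim lit]]] :: [Expr [Term [Factor [Prim lit]]]]]]]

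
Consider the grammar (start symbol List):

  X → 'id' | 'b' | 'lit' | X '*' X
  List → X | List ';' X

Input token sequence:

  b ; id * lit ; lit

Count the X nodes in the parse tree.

5

[List [List [List [X b]] ; [X [X id] * [X lit]]] ; [X lit]]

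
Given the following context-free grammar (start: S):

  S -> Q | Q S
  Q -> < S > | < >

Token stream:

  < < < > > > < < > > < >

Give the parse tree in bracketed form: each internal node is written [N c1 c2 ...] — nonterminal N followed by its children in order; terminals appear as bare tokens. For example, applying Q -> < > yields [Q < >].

[S [Q < [S [Q < [S [Q < >]] >]] >] [S [Q < [S [Q < >]] >] [S [Q < >]]]]

S
Q S
< S > S
< Q > S
< < S > > S
< < Q > > S
< < < > > > S
< < < > > > Q S
< < < > > > < S > S
< < < > > > < Q > S
< < < > > > < < > > S
< < < > > > < < > > Q
< < < > > > < < > > < >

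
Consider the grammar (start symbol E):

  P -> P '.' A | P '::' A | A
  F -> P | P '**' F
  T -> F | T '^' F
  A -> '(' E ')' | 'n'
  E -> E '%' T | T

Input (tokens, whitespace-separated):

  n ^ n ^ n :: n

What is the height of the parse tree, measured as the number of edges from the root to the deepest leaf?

7

[E [T [T [T [F [P [A n]]]] ^ [F [P [A n]]]] ^ [F [P [P [A n]] :: [A n]]]]]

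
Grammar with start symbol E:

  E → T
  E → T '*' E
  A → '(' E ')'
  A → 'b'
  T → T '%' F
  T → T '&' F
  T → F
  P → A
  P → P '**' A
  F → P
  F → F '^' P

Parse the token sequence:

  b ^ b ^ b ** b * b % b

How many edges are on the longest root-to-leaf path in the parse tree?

[E [T [F [F [F [P [A b]]] ^ [P [A b]]] ^ [P [P [A b]] ** [A b]]]] * [E [T [T [F [P [A b]]]] % [F [P [A b]]]]]]

7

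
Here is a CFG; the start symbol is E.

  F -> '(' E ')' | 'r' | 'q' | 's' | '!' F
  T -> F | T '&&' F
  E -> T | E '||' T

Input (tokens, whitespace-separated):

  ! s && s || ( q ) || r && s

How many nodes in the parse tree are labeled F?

[E [E [E [T [T [F ! [F s]]] && [F s]]] || [T [F ( [E [T [F q]]] )]]] || [T [T [F r]] && [F s]]]

7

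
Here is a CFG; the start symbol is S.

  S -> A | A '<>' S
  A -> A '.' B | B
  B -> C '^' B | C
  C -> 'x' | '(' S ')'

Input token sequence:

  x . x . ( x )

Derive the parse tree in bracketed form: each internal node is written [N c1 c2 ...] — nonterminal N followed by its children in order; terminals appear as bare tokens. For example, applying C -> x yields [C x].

[S [A [A [A [B [C x]]] . [B [C x]]] . [B [C ( [S [A [B [C x]]]] )]]]]

S
A
A . B
A . B . B
B . B . B
C . B . B
x . B . B
x . C . B
x . x . B
x . x . C
x . x . ( S )
x . x . ( A )
x . x . ( B )
x . x . ( C )
x . x . ( x )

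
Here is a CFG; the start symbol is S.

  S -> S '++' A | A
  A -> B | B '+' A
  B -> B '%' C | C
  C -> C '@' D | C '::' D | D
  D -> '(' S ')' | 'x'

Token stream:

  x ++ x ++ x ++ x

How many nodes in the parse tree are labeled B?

[S [S [S [S [A [B [C [D x]]]]] ++ [A [B [C [D x]]]]] ++ [A [B [C [D x]]]]] ++ [A [B [C [D x]]]]]

4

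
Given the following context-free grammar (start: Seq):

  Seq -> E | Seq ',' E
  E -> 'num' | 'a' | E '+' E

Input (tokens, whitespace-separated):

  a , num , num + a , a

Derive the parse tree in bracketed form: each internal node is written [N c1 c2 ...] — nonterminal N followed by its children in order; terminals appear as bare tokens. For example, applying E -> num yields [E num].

[Seq [Seq [Seq [Seq [E a]] , [E num]] , [E [E num] + [E a]]] , [E a]]

Seq
Seq , E
Seq , E , E
Seq , E , E , E
E , E , E , E
a , E , E , E
a , num , E , E
a , num , E + E , E
a , num , num + E , E
a , num , num + a , E
a , num , num + a , a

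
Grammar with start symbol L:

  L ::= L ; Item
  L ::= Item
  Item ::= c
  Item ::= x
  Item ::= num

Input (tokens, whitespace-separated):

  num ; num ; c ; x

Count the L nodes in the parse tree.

[L [L [L [L [Item num]] ; [Item num]] ; [Item c]] ; [Item x]]

4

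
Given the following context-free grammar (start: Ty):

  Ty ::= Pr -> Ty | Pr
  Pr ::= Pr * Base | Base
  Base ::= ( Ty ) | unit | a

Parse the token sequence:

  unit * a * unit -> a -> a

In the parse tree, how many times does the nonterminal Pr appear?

[Ty [Pr [Pr [Pr [Base unit]] * [Base a]] * [Base unit]] -> [Ty [Pr [Base a]] -> [Ty [Pr [Base a]]]]]

5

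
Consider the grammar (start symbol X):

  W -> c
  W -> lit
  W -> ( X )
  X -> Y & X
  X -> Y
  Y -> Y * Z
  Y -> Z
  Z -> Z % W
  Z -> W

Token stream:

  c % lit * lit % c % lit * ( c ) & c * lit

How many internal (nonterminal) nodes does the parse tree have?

[X [Y [Y [Y [Z [Z [W c]] % [W lit]]] * [Z [Z [Z [W lit]] % [W c]] % [W lit]]] * [Z [W ( [X [Y [Z [W c]]]] )]]] & [X [Y [Y [Z [W c]]] * [Z [W lit]]]]]

27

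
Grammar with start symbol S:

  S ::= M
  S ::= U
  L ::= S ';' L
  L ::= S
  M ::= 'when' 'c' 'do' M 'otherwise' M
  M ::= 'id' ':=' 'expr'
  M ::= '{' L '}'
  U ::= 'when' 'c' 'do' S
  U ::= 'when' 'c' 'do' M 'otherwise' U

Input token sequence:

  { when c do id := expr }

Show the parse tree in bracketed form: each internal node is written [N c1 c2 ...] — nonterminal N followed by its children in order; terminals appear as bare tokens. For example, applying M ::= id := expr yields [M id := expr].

S
M
{ L }
{ S }
{ U }
{ when c do S }
{ when c do M }
{ when c do id := expr }

[S [M { [L [S [U when c do [S [M id := expr]]]]] }]]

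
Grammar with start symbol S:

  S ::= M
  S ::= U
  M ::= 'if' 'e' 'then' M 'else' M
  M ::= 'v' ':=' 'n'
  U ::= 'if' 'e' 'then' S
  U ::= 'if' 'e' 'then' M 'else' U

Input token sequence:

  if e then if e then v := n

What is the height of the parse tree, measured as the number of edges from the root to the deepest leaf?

[S [U if e then [S [U if e then [S [M v := n]]]]]]

6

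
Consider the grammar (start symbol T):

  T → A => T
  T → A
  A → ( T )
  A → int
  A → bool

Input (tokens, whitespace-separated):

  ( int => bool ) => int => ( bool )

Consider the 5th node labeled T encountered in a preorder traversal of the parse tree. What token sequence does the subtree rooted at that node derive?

[T [A ( [T [A int] => [T [A bool]]] )] => [T [A int] => [T [A ( [T [A bool]] )]]]]

( bool )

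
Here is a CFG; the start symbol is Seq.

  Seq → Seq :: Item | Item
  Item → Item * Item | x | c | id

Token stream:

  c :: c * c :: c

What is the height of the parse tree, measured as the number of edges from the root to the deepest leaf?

4

[Seq [Seq [Seq [Item c]] :: [Item [Item c] * [Item c]]] :: [Item c]]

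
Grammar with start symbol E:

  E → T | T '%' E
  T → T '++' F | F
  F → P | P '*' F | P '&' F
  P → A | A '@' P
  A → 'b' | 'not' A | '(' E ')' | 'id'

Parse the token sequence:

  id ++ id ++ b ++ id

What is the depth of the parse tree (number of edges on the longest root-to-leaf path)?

8

[E [T [T [T [T [F [P [A id]]]] ++ [F [P [A id]]]] ++ [F [P [A b]]]] ++ [F [P [A id]]]]]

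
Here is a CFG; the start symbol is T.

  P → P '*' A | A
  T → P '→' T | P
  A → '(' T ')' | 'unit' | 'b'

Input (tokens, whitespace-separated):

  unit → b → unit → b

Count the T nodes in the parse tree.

[T [P [A unit]] → [T [P [A b]] → [T [P [A unit]] → [T [P [A b]]]]]]

4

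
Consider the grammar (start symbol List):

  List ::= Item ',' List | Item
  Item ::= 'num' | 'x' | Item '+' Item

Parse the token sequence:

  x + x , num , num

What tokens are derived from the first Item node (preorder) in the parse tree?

x + x

[List [Item [Item x] + [Item x]] , [List [Item num] , [List [Item num]]]]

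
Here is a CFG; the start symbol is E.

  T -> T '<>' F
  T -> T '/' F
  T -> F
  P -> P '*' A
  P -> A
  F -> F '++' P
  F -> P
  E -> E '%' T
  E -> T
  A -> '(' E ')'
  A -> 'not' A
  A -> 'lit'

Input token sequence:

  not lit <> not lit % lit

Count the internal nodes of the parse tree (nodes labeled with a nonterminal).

[E [E [T [T [F [P [A not [A lit]]]]] <> [F [P [A not [A lit]]]]]] % [T [F [P [A lit]]]]]

16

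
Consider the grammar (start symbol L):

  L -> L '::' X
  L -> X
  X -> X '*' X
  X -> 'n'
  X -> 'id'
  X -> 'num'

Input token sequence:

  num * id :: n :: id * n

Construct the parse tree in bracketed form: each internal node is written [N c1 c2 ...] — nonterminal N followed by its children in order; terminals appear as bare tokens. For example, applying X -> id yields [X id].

L
L :: X
L :: X :: X
X :: X :: X
X * X :: X :: X
num * X :: X :: X
num * id :: X :: X
num * id :: n :: X
num * id :: n :: X * X
num * id :: n :: id * X
num * id :: n :: id * n

[L [L [L [X [X num] * [X id]]] :: [X n]] :: [X [X id] * [X n]]]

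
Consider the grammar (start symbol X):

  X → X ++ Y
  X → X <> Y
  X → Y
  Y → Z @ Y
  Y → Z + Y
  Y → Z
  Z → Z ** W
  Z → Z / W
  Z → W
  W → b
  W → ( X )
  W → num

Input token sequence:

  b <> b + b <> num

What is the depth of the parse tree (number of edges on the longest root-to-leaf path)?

[X [X [X [Y [Z [W b]]]] <> [Y [Z [W b]] + [Y [Z [W b]]]]] <> [Y [Z [W num]]]]

6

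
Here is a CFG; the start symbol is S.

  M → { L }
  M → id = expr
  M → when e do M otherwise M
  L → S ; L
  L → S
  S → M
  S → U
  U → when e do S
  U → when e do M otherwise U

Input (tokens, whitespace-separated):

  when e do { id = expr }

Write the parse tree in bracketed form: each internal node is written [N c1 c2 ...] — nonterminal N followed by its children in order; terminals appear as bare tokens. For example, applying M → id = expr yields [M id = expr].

S
U
when e do S
when e do M
when e do { L }
when e do { S }
when e do { M }
when e do { id = expr }

[S [U when e do [S [M { [L [S [M id = expr]]] }]]]]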